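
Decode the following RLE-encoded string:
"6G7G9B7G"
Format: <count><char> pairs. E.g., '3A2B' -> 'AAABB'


Expanding each <count><char> pair:
  6G -> 'GGGGGG'
  7G -> 'GGGGGGG'
  9B -> 'BBBBBBBBB'
  7G -> 'GGGGGGG'

Decoded = GGGGGGGGGGGGGBBBBBBBBBGGGGGGG


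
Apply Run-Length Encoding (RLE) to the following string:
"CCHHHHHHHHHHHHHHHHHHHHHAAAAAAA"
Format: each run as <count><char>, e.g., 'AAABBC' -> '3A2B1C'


Scanning runs left to right:
  i=0: run of 'C' x 2 -> '2C'
  i=2: run of 'H' x 21 -> '21H'
  i=23: run of 'A' x 7 -> '7A'

RLE = 2C21H7A


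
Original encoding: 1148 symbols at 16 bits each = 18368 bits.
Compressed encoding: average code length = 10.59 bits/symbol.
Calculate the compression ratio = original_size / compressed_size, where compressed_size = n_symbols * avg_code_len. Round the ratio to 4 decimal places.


original_size = n_symbols * orig_bits = 1148 * 16 = 18368 bits
compressed_size = n_symbols * avg_code_len = 1148 * 10.59 = 12157.32 bits
ratio = original_size / compressed_size = 18368 / 12157.32 = 1.5109

Compression ratio = 1.5109


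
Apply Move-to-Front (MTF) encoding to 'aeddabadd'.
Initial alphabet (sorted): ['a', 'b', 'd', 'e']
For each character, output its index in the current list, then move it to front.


MTF encoding:
'a': index 0 in ['a', 'b', 'd', 'e'] -> ['a', 'b', 'd', 'e']
'e': index 3 in ['a', 'b', 'd', 'e'] -> ['e', 'a', 'b', 'd']
'd': index 3 in ['e', 'a', 'b', 'd'] -> ['d', 'e', 'a', 'b']
'd': index 0 in ['d', 'e', 'a', 'b'] -> ['d', 'e', 'a', 'b']
'a': index 2 in ['d', 'e', 'a', 'b'] -> ['a', 'd', 'e', 'b']
'b': index 3 in ['a', 'd', 'e', 'b'] -> ['b', 'a', 'd', 'e']
'a': index 1 in ['b', 'a', 'd', 'e'] -> ['a', 'b', 'd', 'e']
'd': index 2 in ['a', 'b', 'd', 'e'] -> ['d', 'a', 'b', 'e']
'd': index 0 in ['d', 'a', 'b', 'e'] -> ['d', 'a', 'b', 'e']


Output: [0, 3, 3, 0, 2, 3, 1, 2, 0]


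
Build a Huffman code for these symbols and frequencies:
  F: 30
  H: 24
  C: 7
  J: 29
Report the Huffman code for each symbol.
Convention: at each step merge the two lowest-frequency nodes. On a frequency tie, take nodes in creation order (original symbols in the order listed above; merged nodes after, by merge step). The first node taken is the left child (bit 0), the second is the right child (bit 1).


Huffman tree construction:
Step 1: Merge C(7) + H(24) = 31
Step 2: Merge J(29) + F(30) = 59
Step 3: Merge (C+H)(31) + (J+F)(59) = 90
Read each symbol's code off the tree from the root (left child = 0, right child = 1).

Codes:
  F: 11 (length 2)
  H: 01 (length 2)
  C: 00 (length 2)
  J: 10 (length 2)
Average code length: 180/90 = 2.0000 bits/symbol


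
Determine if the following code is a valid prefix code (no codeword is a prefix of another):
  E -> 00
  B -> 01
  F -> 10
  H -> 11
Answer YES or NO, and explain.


Checking each pair (does one codeword prefix another?):
  E='00' vs B='01': no prefix
  E='00' vs F='10': no prefix
  E='00' vs H='11': no prefix
  B='01' vs E='00': no prefix
  B='01' vs F='10': no prefix
  B='01' vs H='11': no prefix
  F='10' vs E='00': no prefix
  F='10' vs B='01': no prefix
  F='10' vs H='11': no prefix
  H='11' vs E='00': no prefix
  H='11' vs B='01': no prefix
  H='11' vs F='10': no prefix
No violation found over all pairs.

YES -- this is a valid prefix code. No codeword is a prefix of any other codeword.


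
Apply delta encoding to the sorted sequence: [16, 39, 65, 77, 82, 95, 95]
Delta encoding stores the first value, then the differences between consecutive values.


First value: 16
Deltas:
  39 - 16 = 23
  65 - 39 = 26
  77 - 65 = 12
  82 - 77 = 5
  95 - 82 = 13
  95 - 95 = 0


Delta encoded: [16, 23, 26, 12, 5, 13, 0]


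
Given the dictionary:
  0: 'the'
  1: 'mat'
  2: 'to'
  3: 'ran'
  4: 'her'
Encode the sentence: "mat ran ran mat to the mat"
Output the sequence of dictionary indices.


Look up each word in the dictionary:
  'mat' -> 1
  'ran' -> 3
  'ran' -> 3
  'mat' -> 1
  'to' -> 2
  'the' -> 0
  'mat' -> 1

Encoded: [1, 3, 3, 1, 2, 0, 1]


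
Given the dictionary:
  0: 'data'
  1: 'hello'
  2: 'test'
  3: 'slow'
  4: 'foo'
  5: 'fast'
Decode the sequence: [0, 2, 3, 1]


Look up each index in the dictionary:
  0 -> 'data'
  2 -> 'test'
  3 -> 'slow'
  1 -> 'hello'

Decoded: "data test slow hello"


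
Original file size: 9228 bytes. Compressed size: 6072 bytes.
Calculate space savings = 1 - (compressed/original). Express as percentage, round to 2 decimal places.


ratio = compressed/original = 6072/9228 = 0.657997
savings = 1 - ratio = 1 - 0.657997 = 0.342003
as a percentage: 0.342003 * 100 = 34.2%

Space savings = 1 - 6072/9228 = 34.2%


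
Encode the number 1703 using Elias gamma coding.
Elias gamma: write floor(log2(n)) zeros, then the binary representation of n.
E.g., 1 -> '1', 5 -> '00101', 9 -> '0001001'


num_bits = floor(log2(1703)) + 1 = 11
leading_zeros = num_bits - 1 = 10
binary(1703) = 11010100111

Elias gamma(1703) = '0000000000' + '11010100111' = 000000000011010100111 (21 bits)


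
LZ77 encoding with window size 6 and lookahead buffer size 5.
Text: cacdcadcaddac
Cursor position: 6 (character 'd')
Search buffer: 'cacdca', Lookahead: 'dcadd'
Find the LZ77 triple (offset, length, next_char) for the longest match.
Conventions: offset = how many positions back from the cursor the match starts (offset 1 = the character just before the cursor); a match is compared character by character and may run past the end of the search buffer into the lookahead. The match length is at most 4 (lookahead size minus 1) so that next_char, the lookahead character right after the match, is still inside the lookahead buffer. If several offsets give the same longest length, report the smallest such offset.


Try each offset into the search buffer:
  offset=1 (pos 5, char 'a'): match length 0
  offset=2 (pos 4, char 'c'): match length 0
  offset=3 (pos 3, char 'd'): match length 4
  offset=4 (pos 2, char 'c'): match length 0
  offset=5 (pos 1, char 'a'): match length 0
  offset=6 (pos 0, char 'c'): match length 0
Longest match has length 4 at offset 3.
next_char = character at position 6 + 4 = 10 -> 'd'

Best match: offset=3, length=4 (matching 'dcad' starting at position 3)
LZ77 triple: (3, 4, 'd')


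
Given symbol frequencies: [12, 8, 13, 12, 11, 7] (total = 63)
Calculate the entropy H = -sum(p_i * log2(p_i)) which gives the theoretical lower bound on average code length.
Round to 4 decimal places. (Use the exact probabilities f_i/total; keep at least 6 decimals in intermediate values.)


Per-symbol terms -p_i * log2(p_i) with p_i = f_i/63:
  p = 12/63 = 0.190476: log2(p) = -2.392317, -p*log2(p) = 0.455680
  p = 8/63 = 0.126984: log2(p) = -2.977280, -p*log2(p) = 0.378067
  p = 13/63 = 0.206349: log2(p) = -2.276840, -p*log2(p) = 0.469824
  p = 12/63 = 0.190476: log2(p) = -2.392317, -p*log2(p) = 0.455680
  p = 11/63 = 0.174603: log2(p) = -2.517848, -p*log2(p) = 0.439624
  p = 7/63 = 0.111111: log2(p) = -3.169925, -p*log2(p) = 0.352214
H = 0.455680 + 0.378067 + 0.469824 + 0.455680 + 0.439624 + 0.352214 = 2.551089

H = 2.5511 bits/symbol


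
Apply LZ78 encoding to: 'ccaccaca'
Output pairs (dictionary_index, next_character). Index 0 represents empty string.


LZ78 encoding steps:
Dictionary: {0: ''}
Step 1: w='' (idx 0), next='c' -> output (0, 'c'), add 'c' as idx 1
Step 2: w='c' (idx 1), next='a' -> output (1, 'a'), add 'ca' as idx 2
Step 3: w='c' (idx 1), next='c' -> output (1, 'c'), add 'cc' as idx 3
Step 4: w='' (idx 0), next='a' -> output (0, 'a'), add 'a' as idx 4
Step 5: w='ca' (idx 2), end of input -> output (2, '')


Encoded: [(0, 'c'), (1, 'a'), (1, 'c'), (0, 'a'), (2, '')]


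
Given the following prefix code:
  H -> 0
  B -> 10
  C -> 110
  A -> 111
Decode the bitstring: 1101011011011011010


Decoding step by step:
Bits 110 -> C
Bits 10 -> B
Bits 110 -> C
Bits 110 -> C
Bits 110 -> C
Bits 110 -> C
Bits 10 -> B


Decoded message: CBCCCCB


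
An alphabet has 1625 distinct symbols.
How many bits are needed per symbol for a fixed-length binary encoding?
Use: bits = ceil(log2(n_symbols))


log2(1625) = 10.6662
Bracket: 2^10 = 1024 < 1625 <= 2^11 = 2048
So ceil(log2(1625)) = 11

bits = ceil(log2(1625)) = ceil(10.6662) = 11 bits


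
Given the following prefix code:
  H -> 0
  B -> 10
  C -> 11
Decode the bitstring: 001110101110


Decoding step by step:
Bits 0 -> H
Bits 0 -> H
Bits 11 -> C
Bits 10 -> B
Bits 10 -> B
Bits 11 -> C
Bits 10 -> B


Decoded message: HHCBBCB


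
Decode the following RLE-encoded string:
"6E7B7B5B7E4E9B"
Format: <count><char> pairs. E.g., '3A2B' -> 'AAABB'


Expanding each <count><char> pair:
  6E -> 'EEEEEE'
  7B -> 'BBBBBBB'
  7B -> 'BBBBBBB'
  5B -> 'BBBBB'
  7E -> 'EEEEEEE'
  4E -> 'EEEE'
  9B -> 'BBBBBBBBB'

Decoded = EEEEEEBBBBBBBBBBBBBBBBBBBEEEEEEEEEEEBBBBBBBBB


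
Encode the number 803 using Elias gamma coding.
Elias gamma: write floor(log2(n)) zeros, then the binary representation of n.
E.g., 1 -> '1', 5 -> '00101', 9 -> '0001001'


num_bits = floor(log2(803)) + 1 = 10
leading_zeros = num_bits - 1 = 9
binary(803) = 1100100011

Elias gamma(803) = '000000000' + '1100100011' = 0000000001100100011 (19 bits)


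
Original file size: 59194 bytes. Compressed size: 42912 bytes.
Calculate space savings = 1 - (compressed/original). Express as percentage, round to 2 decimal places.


ratio = compressed/original = 42912/59194 = 0.724938
savings = 1 - ratio = 1 - 0.724938 = 0.275062
as a percentage: 0.275062 * 100 = 27.51%

Space savings = 1 - 42912/59194 = 27.51%


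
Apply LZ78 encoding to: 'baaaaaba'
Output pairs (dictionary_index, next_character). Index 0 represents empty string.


LZ78 encoding steps:
Dictionary: {0: ''}
Step 1: w='' (idx 0), next='b' -> output (0, 'b'), add 'b' as idx 1
Step 2: w='' (idx 0), next='a' -> output (0, 'a'), add 'a' as idx 2
Step 3: w='a' (idx 2), next='a' -> output (2, 'a'), add 'aa' as idx 3
Step 4: w='aa' (idx 3), next='b' -> output (3, 'b'), add 'aab' as idx 4
Step 5: w='a' (idx 2), end of input -> output (2, '')


Encoded: [(0, 'b'), (0, 'a'), (2, 'a'), (3, 'b'), (2, '')]


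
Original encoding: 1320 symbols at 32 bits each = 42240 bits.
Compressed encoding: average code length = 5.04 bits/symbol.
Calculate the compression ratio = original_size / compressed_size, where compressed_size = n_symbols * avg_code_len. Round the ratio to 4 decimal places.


original_size = n_symbols * orig_bits = 1320 * 32 = 42240 bits
compressed_size = n_symbols * avg_code_len = 1320 * 5.04 = 6652.8 bits
ratio = original_size / compressed_size = 42240 / 6652.8 = 6.3492

Compression ratio = 6.3492


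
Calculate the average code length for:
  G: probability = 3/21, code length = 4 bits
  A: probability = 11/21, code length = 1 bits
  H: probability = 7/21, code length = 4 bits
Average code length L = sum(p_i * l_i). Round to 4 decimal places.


Weighted contributions p_i * l_i:
  G: (3/21) * 4 = 12/21
  A: (11/21) * 1 = 11/21
  H: (7/21) * 4 = 28/21
Sum = (12 + 11 + 28)/21 = 51/21

L = 51/21 = 2.4286 bits/symbol


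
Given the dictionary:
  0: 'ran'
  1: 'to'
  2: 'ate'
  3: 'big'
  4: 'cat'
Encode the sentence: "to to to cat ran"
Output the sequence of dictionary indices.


Look up each word in the dictionary:
  'to' -> 1
  'to' -> 1
  'to' -> 1
  'cat' -> 4
  'ran' -> 0

Encoded: [1, 1, 1, 4, 0]


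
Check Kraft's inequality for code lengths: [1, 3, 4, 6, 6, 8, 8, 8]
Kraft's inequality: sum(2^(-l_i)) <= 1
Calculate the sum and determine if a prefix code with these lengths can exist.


Sum = 2^(-1) + 2^(-3) + 2^(-4) + 2^(-6) + 2^(-6) + 2^(-8) + 2^(-8) + 2^(-8)
    = 0.5 + 0.125 + 0.0625 + 0.015625 + 0.015625 + 0.00390625 + 0.00390625 + 0.00390625
    = 187/256 = 0.73046875
Since 0.73046875 <= 1, Kraft's inequality IS satisfied.
A prefix code with these lengths CAN exist.

Kraft sum = 0.73046875. Satisfied.


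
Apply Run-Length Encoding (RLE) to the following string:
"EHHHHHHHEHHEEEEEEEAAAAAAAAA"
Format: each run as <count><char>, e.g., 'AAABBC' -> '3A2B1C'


Scanning runs left to right:
  i=0: run of 'E' x 1 -> '1E'
  i=1: run of 'H' x 7 -> '7H'
  i=8: run of 'E' x 1 -> '1E'
  i=9: run of 'H' x 2 -> '2H'
  i=11: run of 'E' x 7 -> '7E'
  i=18: run of 'A' x 9 -> '9A'

RLE = 1E7H1E2H7E9A


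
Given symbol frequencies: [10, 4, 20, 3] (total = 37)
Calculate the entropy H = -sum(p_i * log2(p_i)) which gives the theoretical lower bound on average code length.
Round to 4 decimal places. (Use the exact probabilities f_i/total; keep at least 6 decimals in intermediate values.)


Per-symbol terms -p_i * log2(p_i) with p_i = f_i/37:
  p = 10/37 = 0.270270: log2(p) = -1.887525, -p*log2(p) = 0.510142
  p = 4/37 = 0.108108: log2(p) = -3.209453, -p*log2(p) = 0.346968
  p = 20/37 = 0.540541: log2(p) = -0.887525, -p*log2(p) = 0.479743
  p = 3/37 = 0.081081: log2(p) = -3.624491, -p*log2(p) = 0.293878
H = 0.510142 + 0.346968 + 0.479743 + 0.293878 = 1.630731

H = 1.6307 bits/symbol


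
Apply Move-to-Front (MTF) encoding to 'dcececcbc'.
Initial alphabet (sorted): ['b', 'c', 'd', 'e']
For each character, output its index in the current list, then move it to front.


MTF encoding:
'd': index 2 in ['b', 'c', 'd', 'e'] -> ['d', 'b', 'c', 'e']
'c': index 2 in ['d', 'b', 'c', 'e'] -> ['c', 'd', 'b', 'e']
'e': index 3 in ['c', 'd', 'b', 'e'] -> ['e', 'c', 'd', 'b']
'c': index 1 in ['e', 'c', 'd', 'b'] -> ['c', 'e', 'd', 'b']
'e': index 1 in ['c', 'e', 'd', 'b'] -> ['e', 'c', 'd', 'b']
'c': index 1 in ['e', 'c', 'd', 'b'] -> ['c', 'e', 'd', 'b']
'c': index 0 in ['c', 'e', 'd', 'b'] -> ['c', 'e', 'd', 'b']
'b': index 3 in ['c', 'e', 'd', 'b'] -> ['b', 'c', 'e', 'd']
'c': index 1 in ['b', 'c', 'e', 'd'] -> ['c', 'b', 'e', 'd']


Output: [2, 2, 3, 1, 1, 1, 0, 3, 1]


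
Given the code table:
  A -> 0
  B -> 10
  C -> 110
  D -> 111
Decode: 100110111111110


Decoding:
10 -> B
0 -> A
110 -> C
111 -> D
111 -> D
110 -> C


Result: BACDDC


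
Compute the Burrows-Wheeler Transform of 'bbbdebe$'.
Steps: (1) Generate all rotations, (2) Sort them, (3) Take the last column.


Rotations (sorted):
  0: $bbbdebe -> last char: e
  1: bbbdebe$ -> last char: $
  2: bbdebe$b -> last char: b
  3: bdebe$bb -> last char: b
  4: be$bbbde -> last char: e
  5: debe$bbb -> last char: b
  6: e$bbbdeb -> last char: b
  7: ebe$bbbd -> last char: d


BWT = e$bbebbd


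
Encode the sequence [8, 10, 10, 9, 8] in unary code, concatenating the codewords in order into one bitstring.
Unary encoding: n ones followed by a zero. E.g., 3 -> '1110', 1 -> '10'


Encode each number as n ones followed by a terminating 0:
  8 -> 111111110 (9 bits)
  10 -> 11111111110 (11 bits)
  10 -> 11111111110 (11 bits)
  9 -> 1111111110 (10 bits)
  8 -> 111111110 (9 bits)
Total length = 9 + 11 + 11 + 10 + 9 = 50 bits.

Unary([8, 10, 10, 9, 8]) = 11111111011111111110111111111101111111110111111110 (50 bits)


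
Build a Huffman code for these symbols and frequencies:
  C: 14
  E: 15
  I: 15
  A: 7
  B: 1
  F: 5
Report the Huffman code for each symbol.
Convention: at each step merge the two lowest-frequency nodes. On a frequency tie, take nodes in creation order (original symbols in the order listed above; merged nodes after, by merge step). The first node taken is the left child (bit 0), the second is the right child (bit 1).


Huffman tree construction:
Step 1: Merge B(1) + F(5) = 6
Step 2: Merge (B+F)(6) + A(7) = 13
Step 3: Merge ((B+F)+A)(13) + C(14) = 27
Step 4: Merge E(15) + I(15) = 30
Step 5: Merge (((B+F)+A)+C)(27) + (E+I)(30) = 57
Read each symbol's code off the tree from the root (left child = 0, right child = 1).

Codes:
  C: 01 (length 2)
  E: 10 (length 2)
  I: 11 (length 2)
  A: 001 (length 3)
  B: 0000 (length 4)
  F: 0001 (length 4)
Average code length: 133/57 = 2.3333 bits/symbol


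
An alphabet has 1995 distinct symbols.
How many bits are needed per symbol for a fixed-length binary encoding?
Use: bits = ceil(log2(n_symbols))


log2(1995) = 10.9622
Bracket: 2^10 = 1024 < 1995 <= 2^11 = 2048
So ceil(log2(1995)) = 11

bits = ceil(log2(1995)) = ceil(10.9622) = 11 bits


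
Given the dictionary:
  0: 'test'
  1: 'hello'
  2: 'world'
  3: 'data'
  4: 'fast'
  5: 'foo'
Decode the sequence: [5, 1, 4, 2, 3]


Look up each index in the dictionary:
  5 -> 'foo'
  1 -> 'hello'
  4 -> 'fast'
  2 -> 'world'
  3 -> 'data'

Decoded: "foo hello fast world data"


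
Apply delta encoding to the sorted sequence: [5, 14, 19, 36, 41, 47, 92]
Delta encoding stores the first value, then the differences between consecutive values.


First value: 5
Deltas:
  14 - 5 = 9
  19 - 14 = 5
  36 - 19 = 17
  41 - 36 = 5
  47 - 41 = 6
  92 - 47 = 45


Delta encoded: [5, 9, 5, 17, 5, 6, 45]


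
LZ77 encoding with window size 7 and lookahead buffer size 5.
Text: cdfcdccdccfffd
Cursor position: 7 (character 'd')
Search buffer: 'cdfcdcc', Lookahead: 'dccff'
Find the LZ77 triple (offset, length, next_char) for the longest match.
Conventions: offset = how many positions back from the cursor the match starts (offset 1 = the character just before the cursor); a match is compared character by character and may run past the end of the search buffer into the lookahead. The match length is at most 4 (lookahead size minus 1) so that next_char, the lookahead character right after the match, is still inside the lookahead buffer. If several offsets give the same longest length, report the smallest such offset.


Try each offset into the search buffer:
  offset=1 (pos 6, char 'c'): match length 0
  offset=2 (pos 5, char 'c'): match length 0
  offset=3 (pos 4, char 'd'): match length 3
  offset=4 (pos 3, char 'c'): match length 0
  offset=5 (pos 2, char 'f'): match length 0
  offset=6 (pos 1, char 'd'): match length 1
  offset=7 (pos 0, char 'c'): match length 0
Longest match has length 3 at offset 3.
next_char = character at position 7 + 3 = 10 -> 'f'

Best match: offset=3, length=3 (matching 'dcc' starting at position 4)
LZ77 triple: (3, 3, 'f')


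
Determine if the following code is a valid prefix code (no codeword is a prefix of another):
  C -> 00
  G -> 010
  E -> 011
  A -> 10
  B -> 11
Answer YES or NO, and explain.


Checking each pair (does one codeword prefix another?):
  C='00' vs G='010': no prefix
  C='00' vs E='011': no prefix
  C='00' vs A='10': no prefix
  C='00' vs B='11': no prefix
  G='010' vs C='00': no prefix
  G='010' vs E='011': no prefix
  G='010' vs A='10': no prefix
  G='010' vs B='11': no prefix
  E='011' vs C='00': no prefix
  E='011' vs G='010': no prefix
  E='011' vs A='10': no prefix
  E='011' vs B='11': no prefix
  A='10' vs C='00': no prefix
  A='10' vs G='010': no prefix
  A='10' vs E='011': no prefix
  A='10' vs B='11': no prefix
  B='11' vs C='00': no prefix
  B='11' vs G='010': no prefix
  B='11' vs E='011': no prefix
  B='11' vs A='10': no prefix
No violation found over all pairs.

YES -- this is a valid prefix code. No codeword is a prefix of any other codeword.


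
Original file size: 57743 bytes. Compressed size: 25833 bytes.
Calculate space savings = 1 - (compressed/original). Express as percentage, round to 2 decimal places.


ratio = compressed/original = 25833/57743 = 0.447379
savings = 1 - ratio = 1 - 0.447379 = 0.552621
as a percentage: 0.552621 * 100 = 55.26%

Space savings = 1 - 25833/57743 = 55.26%


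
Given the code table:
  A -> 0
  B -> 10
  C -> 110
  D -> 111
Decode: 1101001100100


Decoding:
110 -> C
10 -> B
0 -> A
110 -> C
0 -> A
10 -> B
0 -> A


Result: CBACABA


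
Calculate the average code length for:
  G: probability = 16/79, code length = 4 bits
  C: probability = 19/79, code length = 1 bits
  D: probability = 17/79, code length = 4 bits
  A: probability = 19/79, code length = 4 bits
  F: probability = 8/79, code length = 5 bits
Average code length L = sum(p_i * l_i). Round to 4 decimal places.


Weighted contributions p_i * l_i:
  G: (16/79) * 4 = 64/79
  C: (19/79) * 1 = 19/79
  D: (17/79) * 4 = 68/79
  A: (19/79) * 4 = 76/79
  F: (8/79) * 5 = 40/79
Sum = (64 + 19 + 68 + 76 + 40)/79 = 267/79

L = 267/79 = 3.3797 bits/symbol


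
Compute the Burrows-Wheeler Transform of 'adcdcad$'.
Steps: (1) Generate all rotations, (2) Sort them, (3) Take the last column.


Rotations (sorted):
  0: $adcdcad -> last char: d
  1: ad$adcdc -> last char: c
  2: adcdcad$ -> last char: $
  3: cad$adcd -> last char: d
  4: cdcad$ad -> last char: d
  5: d$adcdca -> last char: a
  6: dcad$adc -> last char: c
  7: dcdcad$a -> last char: a


BWT = dc$ddaca


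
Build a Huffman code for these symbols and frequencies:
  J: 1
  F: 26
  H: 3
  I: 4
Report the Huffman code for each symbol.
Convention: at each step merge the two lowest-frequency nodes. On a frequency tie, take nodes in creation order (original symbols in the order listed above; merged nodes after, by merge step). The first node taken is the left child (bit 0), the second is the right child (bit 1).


Huffman tree construction:
Step 1: Merge J(1) + H(3) = 4
Step 2: Merge I(4) + (J+H)(4) = 8
Step 3: Merge (I+(J+H))(8) + F(26) = 34
Read each symbol's code off the tree from the root (left child = 0, right child = 1).

Codes:
  J: 010 (length 3)
  F: 1 (length 1)
  H: 011 (length 3)
  I: 00 (length 2)
Average code length: 46/34 = 1.3529 bits/symbol


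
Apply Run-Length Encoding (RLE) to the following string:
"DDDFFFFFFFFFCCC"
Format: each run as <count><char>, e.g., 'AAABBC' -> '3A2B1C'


Scanning runs left to right:
  i=0: run of 'D' x 3 -> '3D'
  i=3: run of 'F' x 9 -> '9F'
  i=12: run of 'C' x 3 -> '3C'

RLE = 3D9F3C


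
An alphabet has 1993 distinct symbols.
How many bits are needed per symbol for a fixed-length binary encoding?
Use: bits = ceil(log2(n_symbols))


log2(1993) = 10.9607
Bracket: 2^10 = 1024 < 1993 <= 2^11 = 2048
So ceil(log2(1993)) = 11

bits = ceil(log2(1993)) = ceil(10.9607) = 11 bits


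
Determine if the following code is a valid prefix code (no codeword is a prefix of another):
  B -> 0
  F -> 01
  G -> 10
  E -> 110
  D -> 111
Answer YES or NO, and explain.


Checking each pair (does one codeword prefix another?):
  B='0' vs F='01': prefix -- VIOLATION

NO -- this is NOT a valid prefix code. B (0) is a prefix of F (01).


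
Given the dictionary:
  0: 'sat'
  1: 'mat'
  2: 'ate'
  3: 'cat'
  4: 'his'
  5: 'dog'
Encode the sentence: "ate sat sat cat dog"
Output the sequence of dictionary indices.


Look up each word in the dictionary:
  'ate' -> 2
  'sat' -> 0
  'sat' -> 0
  'cat' -> 3
  'dog' -> 5

Encoded: [2, 0, 0, 3, 5]


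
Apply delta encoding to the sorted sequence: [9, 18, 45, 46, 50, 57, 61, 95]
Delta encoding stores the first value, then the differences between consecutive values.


First value: 9
Deltas:
  18 - 9 = 9
  45 - 18 = 27
  46 - 45 = 1
  50 - 46 = 4
  57 - 50 = 7
  61 - 57 = 4
  95 - 61 = 34


Delta encoded: [9, 9, 27, 1, 4, 7, 4, 34]


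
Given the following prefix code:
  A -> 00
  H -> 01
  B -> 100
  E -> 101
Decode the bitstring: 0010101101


Decoding step by step:
Bits 00 -> A
Bits 101 -> E
Bits 01 -> H
Bits 101 -> E


Decoded message: AEHE


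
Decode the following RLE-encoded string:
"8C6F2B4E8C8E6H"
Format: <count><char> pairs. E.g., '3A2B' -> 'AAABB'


Expanding each <count><char> pair:
  8C -> 'CCCCCCCC'
  6F -> 'FFFFFF'
  2B -> 'BB'
  4E -> 'EEEE'
  8C -> 'CCCCCCCC'
  8E -> 'EEEEEEEE'
  6H -> 'HHHHHH'

Decoded = CCCCCCCCFFFFFFBBEEEECCCCCCCCEEEEEEEEHHHHHH


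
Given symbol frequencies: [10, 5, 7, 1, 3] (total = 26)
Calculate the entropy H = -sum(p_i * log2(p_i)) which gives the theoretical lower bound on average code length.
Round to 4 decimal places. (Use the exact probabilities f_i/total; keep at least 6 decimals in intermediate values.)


Per-symbol terms -p_i * log2(p_i) with p_i = f_i/26:
  p = 10/26 = 0.384615: log2(p) = -1.378512, -p*log2(p) = 0.530197
  p = 5/26 = 0.192308: log2(p) = -2.378512, -p*log2(p) = 0.457406
  p = 7/26 = 0.269231: log2(p) = -1.893085, -p*log2(p) = 0.509677
  p = 1/26 = 0.038462: log2(p) = -4.700440, -p*log2(p) = 0.180786
  p = 3/26 = 0.115385: log2(p) = -3.115477, -p*log2(p) = 0.359478
H = 0.530197 + 0.457406 + 0.509677 + 0.180786 + 0.359478 = 2.037544

H = 2.0375 bits/symbol


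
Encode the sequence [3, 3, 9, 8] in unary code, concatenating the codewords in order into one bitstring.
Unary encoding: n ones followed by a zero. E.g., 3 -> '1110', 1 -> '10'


Encode each number as n ones followed by a terminating 0:
  3 -> 1110 (4 bits)
  3 -> 1110 (4 bits)
  9 -> 1111111110 (10 bits)
  8 -> 111111110 (9 bits)
Total length = 4 + 4 + 10 + 9 = 27 bits.

Unary([3, 3, 9, 8]) = 111011101111111110111111110 (27 bits)


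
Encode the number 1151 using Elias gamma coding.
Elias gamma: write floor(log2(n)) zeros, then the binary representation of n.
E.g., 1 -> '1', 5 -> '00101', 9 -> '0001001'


num_bits = floor(log2(1151)) + 1 = 11
leading_zeros = num_bits - 1 = 10
binary(1151) = 10001111111

Elias gamma(1151) = '0000000000' + '10001111111' = 000000000010001111111 (21 bits)


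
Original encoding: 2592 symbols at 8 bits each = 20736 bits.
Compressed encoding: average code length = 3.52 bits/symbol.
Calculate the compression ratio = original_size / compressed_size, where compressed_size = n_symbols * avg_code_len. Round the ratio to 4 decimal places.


original_size = n_symbols * orig_bits = 2592 * 8 = 20736 bits
compressed_size = n_symbols * avg_code_len = 2592 * 3.52 = 9123.84 bits
ratio = original_size / compressed_size = 20736 / 9123.84 = 2.2727

Compression ratio = 2.2727


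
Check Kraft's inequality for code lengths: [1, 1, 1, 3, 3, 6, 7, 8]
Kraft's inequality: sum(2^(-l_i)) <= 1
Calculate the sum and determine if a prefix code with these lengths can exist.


Sum = 2^(-1) + 2^(-1) + 2^(-1) + 2^(-3) + 2^(-3) + 2^(-6) + 2^(-7) + 2^(-8)
    = 0.5 + 0.5 + 0.5 + 0.125 + 0.125 + 0.015625 + 0.0078125 + 0.00390625
    = 455/256 = 1.77734375
Since 1.77734375 > 1, Kraft's inequality is NOT satisfied.
A prefix code with these lengths CANNOT exist.

Kraft sum = 1.77734375. Not satisfied.


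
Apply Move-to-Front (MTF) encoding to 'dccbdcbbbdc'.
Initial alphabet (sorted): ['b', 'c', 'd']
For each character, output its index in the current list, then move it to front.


MTF encoding:
'd': index 2 in ['b', 'c', 'd'] -> ['d', 'b', 'c']
'c': index 2 in ['d', 'b', 'c'] -> ['c', 'd', 'b']
'c': index 0 in ['c', 'd', 'b'] -> ['c', 'd', 'b']
'b': index 2 in ['c', 'd', 'b'] -> ['b', 'c', 'd']
'd': index 2 in ['b', 'c', 'd'] -> ['d', 'b', 'c']
'c': index 2 in ['d', 'b', 'c'] -> ['c', 'd', 'b']
'b': index 2 in ['c', 'd', 'b'] -> ['b', 'c', 'd']
'b': index 0 in ['b', 'c', 'd'] -> ['b', 'c', 'd']
'b': index 0 in ['b', 'c', 'd'] -> ['b', 'c', 'd']
'd': index 2 in ['b', 'c', 'd'] -> ['d', 'b', 'c']
'c': index 2 in ['d', 'b', 'c'] -> ['c', 'd', 'b']


Output: [2, 2, 0, 2, 2, 2, 2, 0, 0, 2, 2]


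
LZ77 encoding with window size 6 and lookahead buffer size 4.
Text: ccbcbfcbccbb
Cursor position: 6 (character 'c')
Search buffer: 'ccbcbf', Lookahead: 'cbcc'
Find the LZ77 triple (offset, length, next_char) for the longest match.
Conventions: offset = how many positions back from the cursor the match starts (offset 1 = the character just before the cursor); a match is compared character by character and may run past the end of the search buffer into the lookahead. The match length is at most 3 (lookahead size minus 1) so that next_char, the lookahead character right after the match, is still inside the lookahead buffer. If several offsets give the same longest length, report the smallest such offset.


Try each offset into the search buffer:
  offset=1 (pos 5, char 'f'): match length 0
  offset=2 (pos 4, char 'b'): match length 0
  offset=3 (pos 3, char 'c'): match length 2
  offset=4 (pos 2, char 'b'): match length 0
  offset=5 (pos 1, char 'c'): match length 3
  offset=6 (pos 0, char 'c'): match length 1
Longest match has length 3 at offset 5.
next_char = character at position 6 + 3 = 9 -> 'c'

Best match: offset=5, length=3 (matching 'cbc' starting at position 1)
LZ77 triple: (5, 3, 'c')


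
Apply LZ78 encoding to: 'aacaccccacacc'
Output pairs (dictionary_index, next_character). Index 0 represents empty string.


LZ78 encoding steps:
Dictionary: {0: ''}
Step 1: w='' (idx 0), next='a' -> output (0, 'a'), add 'a' as idx 1
Step 2: w='a' (idx 1), next='c' -> output (1, 'c'), add 'ac' as idx 2
Step 3: w='ac' (idx 2), next='c' -> output (2, 'c'), add 'acc' as idx 3
Step 4: w='' (idx 0), next='c' -> output (0, 'c'), add 'c' as idx 4
Step 5: w='c' (idx 4), next='a' -> output (4, 'a'), add 'ca' as idx 5
Step 6: w='ca' (idx 5), next='c' -> output (5, 'c'), add 'cac' as idx 6
Step 7: w='c' (idx 4), end of input -> output (4, '')


Encoded: [(0, 'a'), (1, 'c'), (2, 'c'), (0, 'c'), (4, 'a'), (5, 'c'), (4, '')]


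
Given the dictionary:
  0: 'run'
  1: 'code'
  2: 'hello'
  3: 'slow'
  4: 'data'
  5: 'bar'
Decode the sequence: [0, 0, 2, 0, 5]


Look up each index in the dictionary:
  0 -> 'run'
  0 -> 'run'
  2 -> 'hello'
  0 -> 'run'
  5 -> 'bar'

Decoded: "run run hello run bar"


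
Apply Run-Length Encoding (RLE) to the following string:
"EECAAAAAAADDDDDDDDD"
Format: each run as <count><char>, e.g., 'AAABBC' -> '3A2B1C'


Scanning runs left to right:
  i=0: run of 'E' x 2 -> '2E'
  i=2: run of 'C' x 1 -> '1C'
  i=3: run of 'A' x 7 -> '7A'
  i=10: run of 'D' x 9 -> '9D'

RLE = 2E1C7A9D


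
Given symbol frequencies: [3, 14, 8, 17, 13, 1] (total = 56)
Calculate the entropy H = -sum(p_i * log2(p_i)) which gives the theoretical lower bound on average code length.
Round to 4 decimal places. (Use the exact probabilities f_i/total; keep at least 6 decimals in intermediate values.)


Per-symbol terms -p_i * log2(p_i) with p_i = f_i/56:
  p = 3/56 = 0.053571: log2(p) = -4.222392, -p*log2(p) = 0.226200
  p = 14/56 = 0.250000: log2(p) = -2.000000, -p*log2(p) = 0.500000
  p = 8/56 = 0.142857: log2(p) = -2.807355, -p*log2(p) = 0.401051
  p = 17/56 = 0.303571: log2(p) = -1.719892, -p*log2(p) = 0.522110
  p = 13/56 = 0.232143: log2(p) = -2.106915, -p*log2(p) = 0.489105
  p = 1/56 = 0.017857: log2(p) = -5.807355, -p*log2(p) = 0.103703
H = 0.226200 + 0.500000 + 0.401051 + 0.522110 + 0.489105 + 0.103703 = 2.242169

H = 2.2422 bits/symbol


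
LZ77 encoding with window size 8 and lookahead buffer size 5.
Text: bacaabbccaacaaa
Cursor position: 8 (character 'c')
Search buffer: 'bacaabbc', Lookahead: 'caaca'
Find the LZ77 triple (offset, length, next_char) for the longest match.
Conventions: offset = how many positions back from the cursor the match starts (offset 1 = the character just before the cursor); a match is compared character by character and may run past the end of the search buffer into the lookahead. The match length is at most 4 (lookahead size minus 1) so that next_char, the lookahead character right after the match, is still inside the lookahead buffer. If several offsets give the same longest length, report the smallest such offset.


Try each offset into the search buffer:
  offset=1 (pos 7, char 'c'): match length 1
  offset=2 (pos 6, char 'b'): match length 0
  offset=3 (pos 5, char 'b'): match length 0
  offset=4 (pos 4, char 'a'): match length 0
  offset=5 (pos 3, char 'a'): match length 0
  offset=6 (pos 2, char 'c'): match length 3
  offset=7 (pos 1, char 'a'): match length 0
  offset=8 (pos 0, char 'b'): match length 0
Longest match has length 3 at offset 6.
next_char = character at position 8 + 3 = 11 -> 'c'

Best match: offset=6, length=3 (matching 'caa' starting at position 2)
LZ77 triple: (6, 3, 'c')


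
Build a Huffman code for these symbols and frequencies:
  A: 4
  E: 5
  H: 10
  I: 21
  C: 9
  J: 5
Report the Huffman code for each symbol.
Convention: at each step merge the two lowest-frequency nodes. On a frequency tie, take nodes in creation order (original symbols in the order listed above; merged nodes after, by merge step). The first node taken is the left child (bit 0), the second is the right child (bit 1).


Huffman tree construction:
Step 1: Merge A(4) + E(5) = 9
Step 2: Merge J(5) + C(9) = 14
Step 3: Merge (A+E)(9) + H(10) = 19
Step 4: Merge (J+C)(14) + ((A+E)+H)(19) = 33
Step 5: Merge I(21) + ((J+C)+((A+E)+H))(33) = 54
Read each symbol's code off the tree from the root (left child = 0, right child = 1).

Codes:
  A: 1100 (length 4)
  E: 1101 (length 4)
  H: 111 (length 3)
  I: 0 (length 1)
  C: 101 (length 3)
  J: 100 (length 3)
Average code length: 129/54 = 2.3889 bits/symbol


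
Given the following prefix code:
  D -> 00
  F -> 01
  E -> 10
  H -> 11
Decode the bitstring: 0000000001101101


Decoding step by step:
Bits 00 -> D
Bits 00 -> D
Bits 00 -> D
Bits 00 -> D
Bits 01 -> F
Bits 10 -> E
Bits 11 -> H
Bits 01 -> F


Decoded message: DDDDFEHF


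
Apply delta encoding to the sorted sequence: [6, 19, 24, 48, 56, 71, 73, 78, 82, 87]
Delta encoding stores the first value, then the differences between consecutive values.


First value: 6
Deltas:
  19 - 6 = 13
  24 - 19 = 5
  48 - 24 = 24
  56 - 48 = 8
  71 - 56 = 15
  73 - 71 = 2
  78 - 73 = 5
  82 - 78 = 4
  87 - 82 = 5


Delta encoded: [6, 13, 5, 24, 8, 15, 2, 5, 4, 5]


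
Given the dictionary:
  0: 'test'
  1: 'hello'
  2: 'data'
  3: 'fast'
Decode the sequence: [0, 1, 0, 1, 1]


Look up each index in the dictionary:
  0 -> 'test'
  1 -> 'hello'
  0 -> 'test'
  1 -> 'hello'
  1 -> 'hello'

Decoded: "test hello test hello hello"


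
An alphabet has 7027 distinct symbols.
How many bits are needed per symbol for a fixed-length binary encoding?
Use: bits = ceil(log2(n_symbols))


log2(7027) = 12.7787
Bracket: 2^12 = 4096 < 7027 <= 2^13 = 8192
So ceil(log2(7027)) = 13

bits = ceil(log2(7027)) = ceil(12.7787) = 13 bits


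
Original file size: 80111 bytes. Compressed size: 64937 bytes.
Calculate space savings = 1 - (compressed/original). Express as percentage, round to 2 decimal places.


ratio = compressed/original = 64937/80111 = 0.810588
savings = 1 - ratio = 1 - 0.810588 = 0.189412
as a percentage: 0.189412 * 100 = 18.94%

Space savings = 1 - 64937/80111 = 18.94%


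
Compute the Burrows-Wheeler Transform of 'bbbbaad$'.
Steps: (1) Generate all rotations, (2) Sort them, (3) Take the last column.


Rotations (sorted):
  0: $bbbbaad -> last char: d
  1: aad$bbbb -> last char: b
  2: ad$bbbba -> last char: a
  3: baad$bbb -> last char: b
  4: bbaad$bb -> last char: b
  5: bbbaad$b -> last char: b
  6: bbbbaad$ -> last char: $
  7: d$bbbbaa -> last char: a


BWT = dbabbb$a


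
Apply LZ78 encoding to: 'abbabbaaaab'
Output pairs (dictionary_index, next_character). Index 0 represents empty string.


LZ78 encoding steps:
Dictionary: {0: ''}
Step 1: w='' (idx 0), next='a' -> output (0, 'a'), add 'a' as idx 1
Step 2: w='' (idx 0), next='b' -> output (0, 'b'), add 'b' as idx 2
Step 3: w='b' (idx 2), next='a' -> output (2, 'a'), add 'ba' as idx 3
Step 4: w='b' (idx 2), next='b' -> output (2, 'b'), add 'bb' as idx 4
Step 5: w='a' (idx 1), next='a' -> output (1, 'a'), add 'aa' as idx 5
Step 6: w='aa' (idx 5), next='b' -> output (5, 'b'), add 'aab' as idx 6


Encoded: [(0, 'a'), (0, 'b'), (2, 'a'), (2, 'b'), (1, 'a'), (5, 'b')]


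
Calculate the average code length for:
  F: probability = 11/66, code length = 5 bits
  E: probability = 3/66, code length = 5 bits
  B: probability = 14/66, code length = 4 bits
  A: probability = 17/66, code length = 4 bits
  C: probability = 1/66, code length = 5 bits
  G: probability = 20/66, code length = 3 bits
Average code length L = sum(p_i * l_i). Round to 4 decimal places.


Weighted contributions p_i * l_i:
  F: (11/66) * 5 = 55/66
  E: (3/66) * 5 = 15/66
  B: (14/66) * 4 = 56/66
  A: (17/66) * 4 = 68/66
  C: (1/66) * 5 = 5/66
  G: (20/66) * 3 = 60/66
Sum = (55 + 15 + 56 + 68 + 5 + 60)/66 = 259/66

L = 259/66 = 3.9242 bits/symbol


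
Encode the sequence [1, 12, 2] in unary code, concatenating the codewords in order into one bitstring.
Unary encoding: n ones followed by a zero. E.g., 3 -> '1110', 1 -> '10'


Encode each number as n ones followed by a terminating 0:
  1 -> 10 (2 bits)
  12 -> 1111111111110 (13 bits)
  2 -> 110 (3 bits)
Total length = 2 + 13 + 3 = 18 bits.

Unary([1, 12, 2]) = 101111111111110110 (18 bits)


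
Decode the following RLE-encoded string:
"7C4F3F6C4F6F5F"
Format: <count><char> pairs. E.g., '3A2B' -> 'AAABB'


Expanding each <count><char> pair:
  7C -> 'CCCCCCC'
  4F -> 'FFFF'
  3F -> 'FFF'
  6C -> 'CCCCCC'
  4F -> 'FFFF'
  6F -> 'FFFFFF'
  5F -> 'FFFFF'

Decoded = CCCCCCCFFFFFFFCCCCCCFFFFFFFFFFFFFFF


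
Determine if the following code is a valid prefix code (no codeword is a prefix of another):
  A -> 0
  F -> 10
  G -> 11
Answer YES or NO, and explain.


Checking each pair (does one codeword prefix another?):
  A='0' vs F='10': no prefix
  A='0' vs G='11': no prefix
  F='10' vs A='0': no prefix
  F='10' vs G='11': no prefix
  G='11' vs A='0': no prefix
  G='11' vs F='10': no prefix
No violation found over all pairs.

YES -- this is a valid prefix code. No codeword is a prefix of any other codeword.


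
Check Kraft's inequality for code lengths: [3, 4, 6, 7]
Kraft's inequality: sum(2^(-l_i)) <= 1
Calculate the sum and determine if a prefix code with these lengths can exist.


Sum = 2^(-3) + 2^(-4) + 2^(-6) + 2^(-7)
    = 0.125 + 0.0625 + 0.015625 + 0.0078125
    = 27/128 = 0.2109375
Since 0.2109375 <= 1, Kraft's inequality IS satisfied.
A prefix code with these lengths CAN exist.

Kraft sum = 0.2109375. Satisfied.


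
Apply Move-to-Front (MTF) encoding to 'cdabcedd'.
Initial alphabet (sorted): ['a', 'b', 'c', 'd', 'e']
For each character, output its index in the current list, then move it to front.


MTF encoding:
'c': index 2 in ['a', 'b', 'c', 'd', 'e'] -> ['c', 'a', 'b', 'd', 'e']
'd': index 3 in ['c', 'a', 'b', 'd', 'e'] -> ['d', 'c', 'a', 'b', 'e']
'a': index 2 in ['d', 'c', 'a', 'b', 'e'] -> ['a', 'd', 'c', 'b', 'e']
'b': index 3 in ['a', 'd', 'c', 'b', 'e'] -> ['b', 'a', 'd', 'c', 'e']
'c': index 3 in ['b', 'a', 'd', 'c', 'e'] -> ['c', 'b', 'a', 'd', 'e']
'e': index 4 in ['c', 'b', 'a', 'd', 'e'] -> ['e', 'c', 'b', 'a', 'd']
'd': index 4 in ['e', 'c', 'b', 'a', 'd'] -> ['d', 'e', 'c', 'b', 'a']
'd': index 0 in ['d', 'e', 'c', 'b', 'a'] -> ['d', 'e', 'c', 'b', 'a']


Output: [2, 3, 2, 3, 3, 4, 4, 0]


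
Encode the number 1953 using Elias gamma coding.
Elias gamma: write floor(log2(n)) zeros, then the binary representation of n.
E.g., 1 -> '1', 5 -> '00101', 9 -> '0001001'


num_bits = floor(log2(1953)) + 1 = 11
leading_zeros = num_bits - 1 = 10
binary(1953) = 11110100001

Elias gamma(1953) = '0000000000' + '11110100001' = 000000000011110100001 (21 bits)


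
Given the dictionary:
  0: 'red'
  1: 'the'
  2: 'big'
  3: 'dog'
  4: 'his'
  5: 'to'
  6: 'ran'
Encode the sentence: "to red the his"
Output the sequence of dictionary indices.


Look up each word in the dictionary:
  'to' -> 5
  'red' -> 0
  'the' -> 1
  'his' -> 4

Encoded: [5, 0, 1, 4]


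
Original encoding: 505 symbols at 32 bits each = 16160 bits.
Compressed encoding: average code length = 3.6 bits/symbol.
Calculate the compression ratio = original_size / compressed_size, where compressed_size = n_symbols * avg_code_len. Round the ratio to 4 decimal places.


original_size = n_symbols * orig_bits = 505 * 32 = 16160 bits
compressed_size = n_symbols * avg_code_len = 505 * 3.6 = 1818.0 bits
ratio = original_size / compressed_size = 16160 / 1818.0 = 8.8889

Compression ratio = 8.8889


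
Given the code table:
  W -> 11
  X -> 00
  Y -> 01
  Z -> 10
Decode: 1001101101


Decoding:
10 -> Z
01 -> Y
10 -> Z
11 -> W
01 -> Y


Result: ZYZWY


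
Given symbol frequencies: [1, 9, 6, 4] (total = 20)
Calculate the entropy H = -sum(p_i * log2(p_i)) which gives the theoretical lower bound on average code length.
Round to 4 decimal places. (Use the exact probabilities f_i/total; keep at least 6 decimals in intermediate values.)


Per-symbol terms -p_i * log2(p_i) with p_i = f_i/20:
  p = 1/20 = 0.050000: log2(p) = -4.321928, -p*log2(p) = 0.216096
  p = 9/20 = 0.450000: log2(p) = -1.152003, -p*log2(p) = 0.518401
  p = 6/20 = 0.300000: log2(p) = -1.736966, -p*log2(p) = 0.521090
  p = 4/20 = 0.200000: log2(p) = -2.321928, -p*log2(p) = 0.464386
H = 0.216096 + 0.518401 + 0.521090 + 0.464386 = 1.719973

H = 1.72 bits/symbol


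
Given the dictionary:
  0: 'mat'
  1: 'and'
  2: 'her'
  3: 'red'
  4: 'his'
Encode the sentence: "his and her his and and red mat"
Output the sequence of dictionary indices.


Look up each word in the dictionary:
  'his' -> 4
  'and' -> 1
  'her' -> 2
  'his' -> 4
  'and' -> 1
  'and' -> 1
  'red' -> 3
  'mat' -> 0

Encoded: [4, 1, 2, 4, 1, 1, 3, 0]
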